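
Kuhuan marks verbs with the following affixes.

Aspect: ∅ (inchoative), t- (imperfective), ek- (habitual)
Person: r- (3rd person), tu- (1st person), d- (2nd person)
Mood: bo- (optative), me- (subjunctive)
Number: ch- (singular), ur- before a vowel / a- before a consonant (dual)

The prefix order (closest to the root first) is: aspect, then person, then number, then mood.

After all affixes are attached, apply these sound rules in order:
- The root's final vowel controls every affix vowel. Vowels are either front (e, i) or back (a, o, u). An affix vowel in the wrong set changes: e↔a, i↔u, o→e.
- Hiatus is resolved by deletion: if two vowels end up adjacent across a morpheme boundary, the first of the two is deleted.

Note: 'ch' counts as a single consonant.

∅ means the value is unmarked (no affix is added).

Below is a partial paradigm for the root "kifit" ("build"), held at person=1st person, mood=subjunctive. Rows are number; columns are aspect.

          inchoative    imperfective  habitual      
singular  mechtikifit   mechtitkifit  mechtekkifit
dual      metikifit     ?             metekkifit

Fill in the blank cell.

metitkifit

Attach aspect imperfective t- → tkifit.
Attach person 1st person tu- → tutkifit.
Attach number dual a- (before consonant 't') → atutkifit.
Attach mood subjunctive me- → meatutkifit.
Apply vowel harmony: meatutkifit → meetitkifit.
Apply vowel deletion: meetitkifit → metitkifit.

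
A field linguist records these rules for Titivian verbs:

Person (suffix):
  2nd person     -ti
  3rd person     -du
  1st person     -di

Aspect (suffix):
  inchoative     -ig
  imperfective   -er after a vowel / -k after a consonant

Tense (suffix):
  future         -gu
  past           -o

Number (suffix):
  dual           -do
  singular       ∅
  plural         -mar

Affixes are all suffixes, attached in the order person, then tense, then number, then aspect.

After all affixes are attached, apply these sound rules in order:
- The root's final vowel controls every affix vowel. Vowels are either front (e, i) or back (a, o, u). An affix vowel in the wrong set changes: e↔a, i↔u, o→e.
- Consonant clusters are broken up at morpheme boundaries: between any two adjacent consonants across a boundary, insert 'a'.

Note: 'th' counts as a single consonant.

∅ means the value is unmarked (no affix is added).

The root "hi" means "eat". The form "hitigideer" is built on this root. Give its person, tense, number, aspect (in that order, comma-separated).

Segment: hi-ti-gu-do-er.
person: -ti → 2nd person.
tense: -gu → future.
number: -do → dual.
aspect: -er/k → imperfective.

2nd person, future, dual, imperfective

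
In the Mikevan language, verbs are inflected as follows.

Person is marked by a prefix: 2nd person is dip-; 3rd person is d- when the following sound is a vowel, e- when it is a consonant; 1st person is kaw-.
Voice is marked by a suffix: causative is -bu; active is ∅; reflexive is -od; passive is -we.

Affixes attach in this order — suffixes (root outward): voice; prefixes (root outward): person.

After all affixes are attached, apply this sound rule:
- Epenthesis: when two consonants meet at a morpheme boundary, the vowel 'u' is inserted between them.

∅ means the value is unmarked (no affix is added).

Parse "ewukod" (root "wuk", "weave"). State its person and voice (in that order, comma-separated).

Segment: e-wuk-od.
person: d/e- → 3rd person.
voice: -od → reflexive.

3rd person, reflexive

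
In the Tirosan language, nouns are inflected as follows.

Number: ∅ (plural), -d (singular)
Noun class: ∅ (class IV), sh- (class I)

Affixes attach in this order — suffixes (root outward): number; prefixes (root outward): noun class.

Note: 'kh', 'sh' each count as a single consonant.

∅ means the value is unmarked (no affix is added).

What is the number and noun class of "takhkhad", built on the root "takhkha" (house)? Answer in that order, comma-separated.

singular, class IV

Segment: takhkha-d.
number: -d → singular.
noun class: ∅ → class IV.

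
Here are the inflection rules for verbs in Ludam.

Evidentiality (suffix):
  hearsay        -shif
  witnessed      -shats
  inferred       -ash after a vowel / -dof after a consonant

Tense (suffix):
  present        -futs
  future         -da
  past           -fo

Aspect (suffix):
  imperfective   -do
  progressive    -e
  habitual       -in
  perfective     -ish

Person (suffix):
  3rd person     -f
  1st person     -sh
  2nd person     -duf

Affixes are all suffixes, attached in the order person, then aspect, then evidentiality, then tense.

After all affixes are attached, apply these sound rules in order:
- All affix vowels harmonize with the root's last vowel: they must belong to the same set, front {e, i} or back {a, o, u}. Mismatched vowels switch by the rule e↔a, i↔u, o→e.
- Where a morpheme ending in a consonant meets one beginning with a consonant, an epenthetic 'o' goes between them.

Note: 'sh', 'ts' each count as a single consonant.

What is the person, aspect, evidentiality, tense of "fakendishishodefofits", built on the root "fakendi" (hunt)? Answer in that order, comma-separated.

1st person, perfective, inferred, present

Segment: fakendi-sh-ish-dof-futs.
person: -sh → 1st person.
aspect: -ish → perfective.
evidentiality: -ash/dof → inferred.
tense: -futs → present.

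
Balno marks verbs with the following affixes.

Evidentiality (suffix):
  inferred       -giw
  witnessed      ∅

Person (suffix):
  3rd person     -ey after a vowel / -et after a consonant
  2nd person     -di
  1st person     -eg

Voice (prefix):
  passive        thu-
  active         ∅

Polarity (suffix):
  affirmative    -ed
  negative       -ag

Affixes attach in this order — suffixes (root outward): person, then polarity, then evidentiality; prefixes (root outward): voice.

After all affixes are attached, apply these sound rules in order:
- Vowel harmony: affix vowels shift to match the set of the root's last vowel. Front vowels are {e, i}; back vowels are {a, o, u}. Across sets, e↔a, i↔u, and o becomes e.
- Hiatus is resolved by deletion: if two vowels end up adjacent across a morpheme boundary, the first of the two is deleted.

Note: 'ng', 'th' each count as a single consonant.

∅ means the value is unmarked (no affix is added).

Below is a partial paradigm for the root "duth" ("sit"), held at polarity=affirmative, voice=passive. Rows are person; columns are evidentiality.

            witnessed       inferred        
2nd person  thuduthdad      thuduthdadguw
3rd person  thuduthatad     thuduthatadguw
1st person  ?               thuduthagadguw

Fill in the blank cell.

Attach person 1st person -eg → dutheg.
Attach polarity affirmative -ed → dutheged.
evidentiality = witnessed: zero marking, form stays dutheged.
Attach voice passive thu- → thudutheged.
Apply vowel harmony: thudutheged → thuduthagad.
Vowel deletion: no change.

thuduthagad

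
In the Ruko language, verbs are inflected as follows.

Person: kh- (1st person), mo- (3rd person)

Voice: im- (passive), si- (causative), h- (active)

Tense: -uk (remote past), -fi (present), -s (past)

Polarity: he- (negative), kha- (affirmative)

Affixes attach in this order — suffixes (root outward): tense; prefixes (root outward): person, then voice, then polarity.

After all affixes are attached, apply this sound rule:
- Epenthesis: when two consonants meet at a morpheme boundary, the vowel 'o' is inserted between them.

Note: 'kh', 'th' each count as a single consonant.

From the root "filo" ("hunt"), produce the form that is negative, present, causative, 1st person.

Attach person 1st person kh- → khfilo.
Attach voice causative si- → sikhfilo.
Attach tense present -fi → sikhfilofi.
Attach polarity negative he- → hesikhfilofi.
Apply epenthesis: hesikhfilofi → hesikhofilofi.

hesikhofilofi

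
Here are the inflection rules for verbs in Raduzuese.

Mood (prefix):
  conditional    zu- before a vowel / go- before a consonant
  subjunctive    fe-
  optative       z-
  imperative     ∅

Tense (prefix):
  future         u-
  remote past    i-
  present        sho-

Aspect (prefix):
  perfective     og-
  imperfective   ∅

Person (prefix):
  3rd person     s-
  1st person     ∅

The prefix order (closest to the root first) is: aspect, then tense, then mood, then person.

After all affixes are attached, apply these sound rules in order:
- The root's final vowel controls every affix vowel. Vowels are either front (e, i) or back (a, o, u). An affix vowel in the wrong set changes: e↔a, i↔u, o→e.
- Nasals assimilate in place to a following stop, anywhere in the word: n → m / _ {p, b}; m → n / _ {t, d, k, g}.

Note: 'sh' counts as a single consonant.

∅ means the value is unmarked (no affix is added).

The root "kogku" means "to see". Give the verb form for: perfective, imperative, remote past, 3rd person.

Attach aspect perfective og- → ogkogku.
Attach tense remote past i- → iogkogku.
mood = imperative: zero marking, form stays iogkogku.
Attach person 3rd person s- → siogkogku.
Apply vowel harmony: siogkogku → suogkogku.
Nasal assimilation: no change.

suogkogku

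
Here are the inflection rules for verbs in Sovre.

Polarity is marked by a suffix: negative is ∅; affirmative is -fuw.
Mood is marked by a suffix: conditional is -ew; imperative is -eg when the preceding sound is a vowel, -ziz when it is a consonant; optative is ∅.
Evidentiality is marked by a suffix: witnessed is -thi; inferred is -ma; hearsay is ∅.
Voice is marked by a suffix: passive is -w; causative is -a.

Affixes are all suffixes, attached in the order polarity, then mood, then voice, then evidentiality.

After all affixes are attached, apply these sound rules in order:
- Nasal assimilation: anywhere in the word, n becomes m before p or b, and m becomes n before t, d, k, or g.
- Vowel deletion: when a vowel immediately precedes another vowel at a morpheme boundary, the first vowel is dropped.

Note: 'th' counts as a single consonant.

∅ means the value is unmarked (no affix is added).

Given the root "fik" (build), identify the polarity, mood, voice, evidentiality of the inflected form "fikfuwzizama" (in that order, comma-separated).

affirmative, imperative, causative, inferred

Segment: fik-fuw-ziz-a-ma.
polarity: -fuw → affirmative.
mood: -eg/ziz → imperative.
voice: -a → causative.
evidentiality: -ma → inferred.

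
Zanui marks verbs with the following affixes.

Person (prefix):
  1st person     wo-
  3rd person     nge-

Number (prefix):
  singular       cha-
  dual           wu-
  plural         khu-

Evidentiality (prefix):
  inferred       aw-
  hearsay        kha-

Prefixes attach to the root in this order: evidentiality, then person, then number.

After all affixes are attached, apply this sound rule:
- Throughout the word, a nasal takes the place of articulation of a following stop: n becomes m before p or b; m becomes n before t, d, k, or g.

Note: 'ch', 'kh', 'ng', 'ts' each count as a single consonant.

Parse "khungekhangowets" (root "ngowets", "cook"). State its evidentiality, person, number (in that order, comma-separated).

Segment: khu-nge-kha-ngowets.
evidentiality: kha- → hearsay.
person: nge- → 3rd person.
number: khu- → plural.

hearsay, 3rd person, plural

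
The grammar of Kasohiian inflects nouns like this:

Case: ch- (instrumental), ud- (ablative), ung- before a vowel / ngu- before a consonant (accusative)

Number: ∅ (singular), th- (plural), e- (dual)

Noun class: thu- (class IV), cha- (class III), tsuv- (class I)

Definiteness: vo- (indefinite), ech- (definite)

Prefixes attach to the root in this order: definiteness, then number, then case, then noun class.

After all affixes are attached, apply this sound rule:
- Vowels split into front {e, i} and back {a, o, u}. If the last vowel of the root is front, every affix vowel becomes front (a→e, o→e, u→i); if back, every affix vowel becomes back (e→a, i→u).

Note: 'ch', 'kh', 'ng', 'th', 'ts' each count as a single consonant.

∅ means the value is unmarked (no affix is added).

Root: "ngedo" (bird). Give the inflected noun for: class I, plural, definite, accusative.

Attach definiteness definite ech- → echngedo.
Attach number plural th- → thechngedo.
Attach case accusative ngu- (before consonant 'th') → nguthechngedo.
Attach noun class class I tsuv- → tsuvnguthechngedo.
Apply vowel harmony: tsuvnguthechngedo → tsuvnguthachngedo.

tsuvnguthachngedo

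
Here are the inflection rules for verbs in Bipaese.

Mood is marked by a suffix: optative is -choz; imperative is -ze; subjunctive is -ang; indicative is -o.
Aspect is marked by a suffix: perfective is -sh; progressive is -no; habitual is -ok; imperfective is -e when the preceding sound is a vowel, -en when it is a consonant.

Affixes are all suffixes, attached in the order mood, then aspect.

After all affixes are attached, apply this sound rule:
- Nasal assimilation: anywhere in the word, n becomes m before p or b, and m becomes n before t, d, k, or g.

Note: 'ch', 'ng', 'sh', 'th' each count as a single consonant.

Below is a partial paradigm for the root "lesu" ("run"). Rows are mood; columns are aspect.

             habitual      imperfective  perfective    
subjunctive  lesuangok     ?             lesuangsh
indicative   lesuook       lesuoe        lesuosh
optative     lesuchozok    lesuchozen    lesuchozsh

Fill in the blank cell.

lesuangen

Attach mood subjunctive -ang → lesuang.
Attach aspect imperfective -en (after consonant 'ng') → lesuangen.
Nasal assimilation: no change.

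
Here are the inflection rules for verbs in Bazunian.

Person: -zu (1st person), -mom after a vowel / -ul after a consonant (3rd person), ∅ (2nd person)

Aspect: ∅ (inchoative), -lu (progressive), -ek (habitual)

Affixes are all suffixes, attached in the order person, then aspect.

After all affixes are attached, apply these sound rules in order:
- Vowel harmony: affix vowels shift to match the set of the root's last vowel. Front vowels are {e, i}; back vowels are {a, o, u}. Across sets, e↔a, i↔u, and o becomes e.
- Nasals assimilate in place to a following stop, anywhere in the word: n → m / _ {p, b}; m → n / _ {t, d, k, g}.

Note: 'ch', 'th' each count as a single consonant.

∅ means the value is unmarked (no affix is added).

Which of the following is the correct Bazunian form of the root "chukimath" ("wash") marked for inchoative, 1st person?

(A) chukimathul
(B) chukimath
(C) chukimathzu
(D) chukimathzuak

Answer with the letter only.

Attach person 1st person -zu → chukimathzu.
aspect = inchoative: zero marking, form stays chukimathzu.
Vowel harmony: no change.
Nasal assimilation: no change.
So the correct form is chukimathzu, option (C).
(D) chukimathzuak is wrong: it uses habitual instead of inchoative for aspect.
(A) chukimathul is wrong: it uses 3rd person instead of 1st person for person.
(B) chukimath is wrong: it uses 2nd person instead of 1st person for person.

C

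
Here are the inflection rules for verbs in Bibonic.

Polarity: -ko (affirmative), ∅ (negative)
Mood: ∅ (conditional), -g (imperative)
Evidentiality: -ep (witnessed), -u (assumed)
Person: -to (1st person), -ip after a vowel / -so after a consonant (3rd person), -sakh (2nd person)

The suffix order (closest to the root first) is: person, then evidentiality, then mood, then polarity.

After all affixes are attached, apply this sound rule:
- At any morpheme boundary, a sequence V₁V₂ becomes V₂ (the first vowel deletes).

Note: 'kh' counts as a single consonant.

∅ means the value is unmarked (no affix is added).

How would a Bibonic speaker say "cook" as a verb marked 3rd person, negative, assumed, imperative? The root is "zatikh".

Attach person 3rd person -so (after consonant 'kh') → zatikhso.
Attach evidentiality assumed -u → zatikhsou.
Attach mood imperative -g → zatikhsoug.
polarity = negative: zero marking, form stays zatikhsoug.
Apply vowel deletion: zatikhsoug → zatikhsug.

zatikhsug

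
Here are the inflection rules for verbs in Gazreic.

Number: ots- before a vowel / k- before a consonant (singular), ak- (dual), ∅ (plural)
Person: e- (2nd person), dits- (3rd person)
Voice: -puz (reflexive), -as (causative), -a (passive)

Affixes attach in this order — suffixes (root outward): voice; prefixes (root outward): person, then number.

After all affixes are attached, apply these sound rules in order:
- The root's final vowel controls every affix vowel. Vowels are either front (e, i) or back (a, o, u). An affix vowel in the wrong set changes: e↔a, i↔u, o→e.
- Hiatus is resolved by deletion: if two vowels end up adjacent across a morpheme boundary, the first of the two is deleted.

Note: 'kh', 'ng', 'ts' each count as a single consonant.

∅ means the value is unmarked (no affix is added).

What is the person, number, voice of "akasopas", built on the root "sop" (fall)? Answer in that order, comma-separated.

2nd person, dual, causative

Segment: ak-e-sop-as.
person: e- → 2nd person.
number: ak- → dual.
voice: -as → causative.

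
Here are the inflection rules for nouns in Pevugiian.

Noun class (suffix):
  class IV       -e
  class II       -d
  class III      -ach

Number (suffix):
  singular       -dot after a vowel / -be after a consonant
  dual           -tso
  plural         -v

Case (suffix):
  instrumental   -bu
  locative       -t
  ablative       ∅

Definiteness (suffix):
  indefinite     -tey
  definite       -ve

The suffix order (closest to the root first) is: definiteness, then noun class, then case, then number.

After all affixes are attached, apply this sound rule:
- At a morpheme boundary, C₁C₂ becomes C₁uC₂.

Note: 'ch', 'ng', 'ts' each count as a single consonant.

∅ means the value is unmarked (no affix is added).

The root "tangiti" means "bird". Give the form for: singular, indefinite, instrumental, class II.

Attach definiteness indefinite -tey → tangititey.
Attach noun class class II -d → tangititeyd.
Attach case instrumental -bu → tangititeydbu.
Attach number singular -dot (after vowel 'u') → tangititeydbudot.
Apply epenthesis: tangititeydbudot → tangititeyudubudot.

tangititeyudubudot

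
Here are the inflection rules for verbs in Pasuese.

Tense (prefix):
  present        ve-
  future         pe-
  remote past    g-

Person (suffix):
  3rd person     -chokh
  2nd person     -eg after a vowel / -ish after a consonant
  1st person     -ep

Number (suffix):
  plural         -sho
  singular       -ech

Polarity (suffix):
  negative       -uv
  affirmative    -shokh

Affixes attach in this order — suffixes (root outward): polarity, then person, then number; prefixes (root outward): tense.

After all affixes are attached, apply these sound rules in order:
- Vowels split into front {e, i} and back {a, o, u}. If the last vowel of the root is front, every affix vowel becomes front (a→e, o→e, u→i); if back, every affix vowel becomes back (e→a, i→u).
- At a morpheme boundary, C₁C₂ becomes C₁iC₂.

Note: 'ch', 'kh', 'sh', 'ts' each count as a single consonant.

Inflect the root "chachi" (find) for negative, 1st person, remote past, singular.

Attach polarity negative -uv → chachiuv.
Attach tense remote past g- → gchachiuv.
Attach person 1st person -ep → gchachiuvep.
Attach number singular -ech → gchachiuvepech.
Apply vowel harmony: gchachiuvepech → gchachiivepech.
Apply epenthesis: gchachiivepech → gichachiivepech.

gichachiivepech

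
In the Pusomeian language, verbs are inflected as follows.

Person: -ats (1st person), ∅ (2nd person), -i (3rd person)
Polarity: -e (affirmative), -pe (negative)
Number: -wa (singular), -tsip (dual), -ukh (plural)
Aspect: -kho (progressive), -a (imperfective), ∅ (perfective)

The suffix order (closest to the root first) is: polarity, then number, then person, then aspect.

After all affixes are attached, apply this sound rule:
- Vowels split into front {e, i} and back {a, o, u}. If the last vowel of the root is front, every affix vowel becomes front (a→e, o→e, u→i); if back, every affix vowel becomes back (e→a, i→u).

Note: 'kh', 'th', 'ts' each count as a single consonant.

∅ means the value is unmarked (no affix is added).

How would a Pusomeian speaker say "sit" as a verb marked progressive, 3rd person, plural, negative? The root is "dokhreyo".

dokhreyopaukhukho

Attach polarity negative -pe → dokhreyope.
Attach number plural -ukh → dokhreyopeukh.
Attach person 3rd person -i → dokhreyopeukhi.
Attach aspect progressive -kho → dokhreyopeukhikho.
Apply vowel harmony: dokhreyopeukhikho → dokhreyopaukhukho.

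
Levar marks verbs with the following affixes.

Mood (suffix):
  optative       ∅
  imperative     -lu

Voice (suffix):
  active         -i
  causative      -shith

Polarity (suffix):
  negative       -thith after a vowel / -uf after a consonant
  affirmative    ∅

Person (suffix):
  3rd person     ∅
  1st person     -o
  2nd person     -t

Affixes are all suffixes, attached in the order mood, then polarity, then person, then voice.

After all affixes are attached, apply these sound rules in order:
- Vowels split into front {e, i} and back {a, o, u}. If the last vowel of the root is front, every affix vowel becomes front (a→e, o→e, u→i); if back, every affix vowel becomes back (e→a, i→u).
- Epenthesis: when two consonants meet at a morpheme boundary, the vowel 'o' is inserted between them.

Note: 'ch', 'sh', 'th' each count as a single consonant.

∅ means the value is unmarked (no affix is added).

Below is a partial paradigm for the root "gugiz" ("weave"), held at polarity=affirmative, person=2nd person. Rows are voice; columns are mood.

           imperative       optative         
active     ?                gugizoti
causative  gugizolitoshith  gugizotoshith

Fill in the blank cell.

gugizoliti

Attach mood imperative -lu → gugizlu.
polarity = affirmative: zero marking, form stays gugizlu.
Attach person 2nd person -t → gugizlut.
Attach voice active -i → gugizluti.
Apply vowel harmony: gugizluti → gugizliti.
Apply epenthesis: gugizliti → gugizoliti.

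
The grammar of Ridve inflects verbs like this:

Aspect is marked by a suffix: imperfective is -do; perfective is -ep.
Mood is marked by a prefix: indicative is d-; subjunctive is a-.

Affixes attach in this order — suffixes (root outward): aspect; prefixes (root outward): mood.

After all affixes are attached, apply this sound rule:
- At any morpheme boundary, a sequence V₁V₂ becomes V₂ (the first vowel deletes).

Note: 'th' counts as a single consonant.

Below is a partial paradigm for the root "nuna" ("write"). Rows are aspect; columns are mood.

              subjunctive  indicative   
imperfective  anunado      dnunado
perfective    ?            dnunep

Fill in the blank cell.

Attach aspect perfective -ep → nunaep.
Attach mood subjunctive a- → anunaep.
Apply vowel deletion: anunaep → anunep.

anunep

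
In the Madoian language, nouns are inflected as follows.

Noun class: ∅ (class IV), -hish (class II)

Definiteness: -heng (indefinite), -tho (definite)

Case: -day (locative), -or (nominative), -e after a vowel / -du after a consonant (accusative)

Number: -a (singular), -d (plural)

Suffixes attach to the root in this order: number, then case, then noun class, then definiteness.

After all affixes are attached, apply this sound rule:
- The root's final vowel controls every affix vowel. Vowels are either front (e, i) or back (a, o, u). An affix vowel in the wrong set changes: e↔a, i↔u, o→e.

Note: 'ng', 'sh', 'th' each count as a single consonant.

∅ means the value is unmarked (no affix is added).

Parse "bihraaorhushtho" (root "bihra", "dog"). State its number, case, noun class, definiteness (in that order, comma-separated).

Segment: bihra-a-or-hish-tho.
number: -a → singular.
case: -or → nominative.
noun class: -hish → class II.
definiteness: -tho → definite.

singular, nominative, class II, definite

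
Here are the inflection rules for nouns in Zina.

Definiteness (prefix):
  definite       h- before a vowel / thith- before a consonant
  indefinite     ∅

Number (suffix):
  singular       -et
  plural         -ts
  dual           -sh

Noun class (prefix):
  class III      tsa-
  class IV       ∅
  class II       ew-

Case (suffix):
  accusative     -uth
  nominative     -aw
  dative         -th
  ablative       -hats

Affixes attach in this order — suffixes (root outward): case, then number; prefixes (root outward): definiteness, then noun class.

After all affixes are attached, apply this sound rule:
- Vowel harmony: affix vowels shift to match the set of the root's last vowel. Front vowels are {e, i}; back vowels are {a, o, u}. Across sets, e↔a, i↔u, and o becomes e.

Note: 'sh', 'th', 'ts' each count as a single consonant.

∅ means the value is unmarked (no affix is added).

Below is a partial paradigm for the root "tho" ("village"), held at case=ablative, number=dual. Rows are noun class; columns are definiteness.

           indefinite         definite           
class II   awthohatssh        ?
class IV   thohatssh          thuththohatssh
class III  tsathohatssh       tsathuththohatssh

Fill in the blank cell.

awthuththohatssh

Attach case ablative -hats → thohats.
Attach number dual -sh → thohatssh.
Attach definiteness definite thith- (before consonant 'th') → thiththohatssh.
Attach noun class class II ew- → ewthiththohatssh.
Apply vowel harmony: ewthiththohatssh → awthuththohatssh.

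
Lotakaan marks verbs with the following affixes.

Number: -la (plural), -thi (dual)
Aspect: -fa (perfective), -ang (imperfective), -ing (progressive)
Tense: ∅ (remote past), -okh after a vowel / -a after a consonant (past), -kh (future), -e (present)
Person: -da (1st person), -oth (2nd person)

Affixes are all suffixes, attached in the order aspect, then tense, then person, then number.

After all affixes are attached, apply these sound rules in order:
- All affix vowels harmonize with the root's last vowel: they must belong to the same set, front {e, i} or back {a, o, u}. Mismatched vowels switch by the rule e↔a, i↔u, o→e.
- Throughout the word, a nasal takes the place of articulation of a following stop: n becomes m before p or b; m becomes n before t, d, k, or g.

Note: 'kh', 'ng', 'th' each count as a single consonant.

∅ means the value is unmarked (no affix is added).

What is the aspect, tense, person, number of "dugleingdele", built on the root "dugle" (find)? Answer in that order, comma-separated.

Segment: dugle-ing-da-la.
aspect: -ing → progressive.
tense: ∅ → remote past.
person: -da → 1st person.
number: -la → plural.

progressive, remote past, 1st person, plural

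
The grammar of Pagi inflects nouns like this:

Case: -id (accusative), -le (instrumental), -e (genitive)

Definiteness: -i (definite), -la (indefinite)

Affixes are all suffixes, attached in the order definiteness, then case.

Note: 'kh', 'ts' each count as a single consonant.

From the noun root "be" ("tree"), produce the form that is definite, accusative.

beiid

Attach definiteness definite -i → bei.
Attach case accusative -id → beiid.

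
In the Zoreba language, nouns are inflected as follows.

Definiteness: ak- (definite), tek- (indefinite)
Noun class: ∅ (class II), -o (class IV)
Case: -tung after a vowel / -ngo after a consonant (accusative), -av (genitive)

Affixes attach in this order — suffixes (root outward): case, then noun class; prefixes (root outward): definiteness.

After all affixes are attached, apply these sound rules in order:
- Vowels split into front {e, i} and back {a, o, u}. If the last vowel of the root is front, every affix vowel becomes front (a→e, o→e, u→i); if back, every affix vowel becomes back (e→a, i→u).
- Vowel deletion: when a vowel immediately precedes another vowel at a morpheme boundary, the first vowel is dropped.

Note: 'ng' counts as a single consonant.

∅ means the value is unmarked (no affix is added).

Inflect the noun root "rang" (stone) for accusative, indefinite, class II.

Attach definiteness indefinite tek- → tekrang.
Attach case accusative -ngo (after consonant 'ng') → tekrangngo.
noun class = class II: zero marking, form stays tekrangngo.
Apply vowel harmony: tekrangngo → takrangngo.
Vowel deletion: no change.

takrangngo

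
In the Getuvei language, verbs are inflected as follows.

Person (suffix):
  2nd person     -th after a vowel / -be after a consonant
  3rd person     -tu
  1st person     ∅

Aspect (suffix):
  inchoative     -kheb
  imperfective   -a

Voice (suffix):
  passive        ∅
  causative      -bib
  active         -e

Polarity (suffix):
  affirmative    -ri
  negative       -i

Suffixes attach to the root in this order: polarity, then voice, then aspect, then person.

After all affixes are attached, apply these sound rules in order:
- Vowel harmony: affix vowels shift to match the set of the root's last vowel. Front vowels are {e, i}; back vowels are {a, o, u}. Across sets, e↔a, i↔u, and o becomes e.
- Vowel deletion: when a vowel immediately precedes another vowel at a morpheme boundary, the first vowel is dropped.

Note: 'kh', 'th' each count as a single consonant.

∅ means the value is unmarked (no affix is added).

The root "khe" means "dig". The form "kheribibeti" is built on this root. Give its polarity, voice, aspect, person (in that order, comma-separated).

Segment: khe-ri-bib-a-tu.
polarity: -ri → affirmative.
voice: -bib → causative.
aspect: -a → imperfective.
person: -tu → 3rd person.

affirmative, causative, imperfective, 3rd person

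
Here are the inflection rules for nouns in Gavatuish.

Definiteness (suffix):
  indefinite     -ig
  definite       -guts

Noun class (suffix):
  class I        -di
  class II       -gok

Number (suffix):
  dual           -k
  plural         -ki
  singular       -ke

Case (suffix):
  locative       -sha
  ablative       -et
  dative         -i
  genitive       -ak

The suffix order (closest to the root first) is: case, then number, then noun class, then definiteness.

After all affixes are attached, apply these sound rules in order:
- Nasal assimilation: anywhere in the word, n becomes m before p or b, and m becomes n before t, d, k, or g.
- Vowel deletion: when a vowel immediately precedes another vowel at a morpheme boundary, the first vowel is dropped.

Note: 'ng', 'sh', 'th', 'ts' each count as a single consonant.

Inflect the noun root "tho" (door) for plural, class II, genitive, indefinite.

thakkigokig

Attach case genitive -ak → thoak.
Attach number plural -ki → thoakki.
Attach noun class class II -gok → thoakkigok.
Attach definiteness indefinite -ig → thoakkigokig.
Nasal assimilation: no change.
Apply vowel deletion: thoakkigokig → thakkigokig.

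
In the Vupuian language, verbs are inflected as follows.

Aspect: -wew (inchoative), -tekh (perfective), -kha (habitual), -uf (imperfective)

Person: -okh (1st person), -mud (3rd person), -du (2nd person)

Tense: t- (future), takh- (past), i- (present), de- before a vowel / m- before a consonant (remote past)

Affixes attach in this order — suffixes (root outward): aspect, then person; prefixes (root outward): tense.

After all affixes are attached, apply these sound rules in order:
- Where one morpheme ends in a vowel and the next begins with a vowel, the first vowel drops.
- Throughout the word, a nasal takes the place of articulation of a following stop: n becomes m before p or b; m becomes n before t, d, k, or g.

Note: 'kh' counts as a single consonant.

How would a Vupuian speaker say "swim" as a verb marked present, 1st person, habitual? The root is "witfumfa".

iwitfumfakhokh

Attach tense present i- → iwitfumfa.
Attach aspect habitual -kha → iwitfumfakha.
Attach person 1st person -okh → iwitfumfakhaokh.
Apply vowel deletion: iwitfumfakhaokh → iwitfumfakhokh.
Nasal assimilation: no change.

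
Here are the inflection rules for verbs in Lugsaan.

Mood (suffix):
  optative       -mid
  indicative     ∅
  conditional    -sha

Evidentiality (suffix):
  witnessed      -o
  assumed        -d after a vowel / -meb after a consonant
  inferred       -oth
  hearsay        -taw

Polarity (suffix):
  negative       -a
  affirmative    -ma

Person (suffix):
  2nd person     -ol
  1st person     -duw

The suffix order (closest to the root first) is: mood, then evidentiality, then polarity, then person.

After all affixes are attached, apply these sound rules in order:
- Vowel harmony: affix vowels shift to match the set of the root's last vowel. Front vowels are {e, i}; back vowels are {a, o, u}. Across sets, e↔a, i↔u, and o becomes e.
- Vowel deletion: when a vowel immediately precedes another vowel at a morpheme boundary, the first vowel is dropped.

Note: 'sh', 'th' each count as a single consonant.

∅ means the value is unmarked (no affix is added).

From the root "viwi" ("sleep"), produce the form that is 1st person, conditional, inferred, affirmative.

viwishethmediw

Attach mood conditional -sha → viwisha.
Attach evidentiality inferred -oth → viwishaoth.
Attach polarity affirmative -ma → viwishaothma.
Attach person 1st person -duw → viwishaothmaduw.
Apply vowel harmony: viwishaothmaduw → viwisheethmediw.
Apply vowel deletion: viwisheethmediw → viwishethmediw.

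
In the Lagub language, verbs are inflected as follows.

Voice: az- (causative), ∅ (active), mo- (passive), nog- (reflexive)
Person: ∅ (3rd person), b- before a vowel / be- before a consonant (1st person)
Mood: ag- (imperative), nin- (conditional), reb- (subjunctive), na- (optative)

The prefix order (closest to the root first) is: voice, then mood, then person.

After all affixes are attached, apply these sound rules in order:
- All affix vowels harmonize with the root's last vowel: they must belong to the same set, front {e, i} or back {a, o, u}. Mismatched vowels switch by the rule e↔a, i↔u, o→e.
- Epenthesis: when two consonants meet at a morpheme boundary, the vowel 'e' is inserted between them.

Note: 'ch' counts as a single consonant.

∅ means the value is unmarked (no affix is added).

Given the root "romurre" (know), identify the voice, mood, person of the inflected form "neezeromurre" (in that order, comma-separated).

causative, optative, 3rd person

Segment: na-az-romurre.
voice: az- → causative.
mood: na- → optative.
person: ∅ → 3rd person.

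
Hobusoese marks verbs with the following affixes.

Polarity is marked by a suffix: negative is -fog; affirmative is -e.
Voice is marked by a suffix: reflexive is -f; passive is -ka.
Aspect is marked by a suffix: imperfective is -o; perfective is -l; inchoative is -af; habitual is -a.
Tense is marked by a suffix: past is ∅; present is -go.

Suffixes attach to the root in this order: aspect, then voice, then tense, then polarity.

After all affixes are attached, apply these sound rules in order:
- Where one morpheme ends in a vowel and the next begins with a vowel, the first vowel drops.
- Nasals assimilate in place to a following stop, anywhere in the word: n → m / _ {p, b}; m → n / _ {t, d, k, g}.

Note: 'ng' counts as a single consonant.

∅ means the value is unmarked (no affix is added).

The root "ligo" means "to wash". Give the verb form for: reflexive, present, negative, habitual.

Attach aspect habitual -a → ligoa.
Attach voice reflexive -f → ligoaf.
Attach tense present -go → ligoafgo.
Attach polarity negative -fog → ligoafgofog.
Apply vowel deletion: ligoafgofog → ligafgofog.
Nasal assimilation: no change.

ligafgofog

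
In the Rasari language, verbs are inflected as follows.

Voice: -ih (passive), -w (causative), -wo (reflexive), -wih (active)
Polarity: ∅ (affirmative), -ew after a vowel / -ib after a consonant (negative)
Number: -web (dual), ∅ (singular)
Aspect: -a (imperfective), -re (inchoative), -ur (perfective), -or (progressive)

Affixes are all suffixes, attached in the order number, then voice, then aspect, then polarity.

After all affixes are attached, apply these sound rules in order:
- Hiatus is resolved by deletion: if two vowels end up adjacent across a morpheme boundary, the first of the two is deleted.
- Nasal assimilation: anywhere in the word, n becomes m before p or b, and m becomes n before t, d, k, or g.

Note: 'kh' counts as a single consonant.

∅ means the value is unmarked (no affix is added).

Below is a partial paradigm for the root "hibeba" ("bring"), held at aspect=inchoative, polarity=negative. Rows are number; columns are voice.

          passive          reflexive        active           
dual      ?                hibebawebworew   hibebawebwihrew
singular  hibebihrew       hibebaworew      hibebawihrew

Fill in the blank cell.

Attach number dual -web → hibebaweb.
Attach voice passive -ih → hibebawebih.
Attach aspect inchoative -re → hibebawebihre.
Attach polarity negative -ew (after vowel 'e') → hibebawebihreew.
Apply vowel deletion: hibebawebihreew → hibebawebihrew.
Nasal assimilation: no change.

hibebawebihrew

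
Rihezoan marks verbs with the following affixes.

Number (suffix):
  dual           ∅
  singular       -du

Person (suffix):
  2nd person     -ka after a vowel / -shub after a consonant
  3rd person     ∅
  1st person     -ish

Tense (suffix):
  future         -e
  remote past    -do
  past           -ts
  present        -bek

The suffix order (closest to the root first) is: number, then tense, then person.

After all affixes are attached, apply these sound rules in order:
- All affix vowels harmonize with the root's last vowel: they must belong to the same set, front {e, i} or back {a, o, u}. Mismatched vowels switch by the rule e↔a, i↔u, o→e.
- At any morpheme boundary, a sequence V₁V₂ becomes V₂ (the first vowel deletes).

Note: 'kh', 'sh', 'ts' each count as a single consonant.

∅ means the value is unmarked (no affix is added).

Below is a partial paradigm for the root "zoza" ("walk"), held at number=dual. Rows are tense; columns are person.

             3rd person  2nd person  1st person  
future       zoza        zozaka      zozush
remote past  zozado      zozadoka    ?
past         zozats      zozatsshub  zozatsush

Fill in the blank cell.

number = dual: zero marking, form stays zoza.
Attach tense remote past -do → zozado.
Attach person 1st person -ish → zozadoish.
Apply vowel harmony: zozadoish → zozadoush.
Apply vowel deletion: zozadoush → zozadush.

zozadush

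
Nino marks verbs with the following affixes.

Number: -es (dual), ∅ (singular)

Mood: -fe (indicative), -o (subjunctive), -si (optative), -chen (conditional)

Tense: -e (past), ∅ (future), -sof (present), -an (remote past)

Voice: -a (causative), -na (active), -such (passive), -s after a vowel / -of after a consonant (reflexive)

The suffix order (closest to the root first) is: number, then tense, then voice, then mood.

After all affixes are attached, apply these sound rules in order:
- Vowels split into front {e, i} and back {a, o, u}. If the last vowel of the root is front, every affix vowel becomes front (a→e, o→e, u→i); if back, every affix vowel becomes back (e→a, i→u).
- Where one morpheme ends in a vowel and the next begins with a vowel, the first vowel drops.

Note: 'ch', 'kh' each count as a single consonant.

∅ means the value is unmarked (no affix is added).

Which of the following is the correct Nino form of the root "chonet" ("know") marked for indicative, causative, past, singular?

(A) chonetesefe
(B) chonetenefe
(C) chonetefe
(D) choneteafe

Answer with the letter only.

C

number = singular: zero marking, form stays chonet.
Attach tense past -e → chonete.
Attach voice causative -a → chonetea.
Attach mood indicative -fe → choneteafe.
Apply vowel harmony: choneteafe → choneteefe.
Apply vowel deletion: choneteefe → chonetefe.
So the correct form is chonetefe, option (C).
(B) chonetenefe is wrong: it uses remote past instead of past for tense.
(D) choneteafe is wrong: it fails to apply the sound rule(s).
(A) chonetesefe is wrong: it uses dual instead of singular for number.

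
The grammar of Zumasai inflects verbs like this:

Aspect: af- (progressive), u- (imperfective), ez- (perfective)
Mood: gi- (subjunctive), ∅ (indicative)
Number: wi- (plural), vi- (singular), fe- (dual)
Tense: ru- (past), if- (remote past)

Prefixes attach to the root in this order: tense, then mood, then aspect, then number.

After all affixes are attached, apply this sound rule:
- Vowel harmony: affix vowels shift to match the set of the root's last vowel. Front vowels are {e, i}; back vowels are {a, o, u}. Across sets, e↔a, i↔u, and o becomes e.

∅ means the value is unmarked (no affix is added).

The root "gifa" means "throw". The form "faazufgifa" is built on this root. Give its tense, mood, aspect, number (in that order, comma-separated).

remote past, indicative, perfective, dual

Segment: fe-ez-if-gifa.
tense: if- → remote past.
mood: ∅ → indicative.
aspect: ez- → perfective.
number: fe- → dual.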